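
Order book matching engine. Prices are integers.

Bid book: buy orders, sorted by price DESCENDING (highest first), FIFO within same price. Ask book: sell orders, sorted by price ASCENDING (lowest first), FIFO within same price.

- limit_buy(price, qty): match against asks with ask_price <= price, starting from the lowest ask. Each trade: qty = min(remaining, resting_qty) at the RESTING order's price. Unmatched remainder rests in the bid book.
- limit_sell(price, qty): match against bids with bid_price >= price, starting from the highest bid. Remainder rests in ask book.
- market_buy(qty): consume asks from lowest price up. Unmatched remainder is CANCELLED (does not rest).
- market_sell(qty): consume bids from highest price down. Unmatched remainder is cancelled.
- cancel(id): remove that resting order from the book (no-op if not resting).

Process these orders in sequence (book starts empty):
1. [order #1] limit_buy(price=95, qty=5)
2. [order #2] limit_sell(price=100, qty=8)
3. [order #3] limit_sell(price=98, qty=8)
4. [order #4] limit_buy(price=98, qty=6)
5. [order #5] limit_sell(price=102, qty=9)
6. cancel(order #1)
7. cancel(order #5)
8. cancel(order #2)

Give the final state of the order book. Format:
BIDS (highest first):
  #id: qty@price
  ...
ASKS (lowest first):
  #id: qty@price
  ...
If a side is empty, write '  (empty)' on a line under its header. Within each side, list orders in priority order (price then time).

Answer: BIDS (highest first):
  (empty)
ASKS (lowest first):
  #3: 2@98

Derivation:
After op 1 [order #1] limit_buy(price=95, qty=5): fills=none; bids=[#1:5@95] asks=[-]
After op 2 [order #2] limit_sell(price=100, qty=8): fills=none; bids=[#1:5@95] asks=[#2:8@100]
After op 3 [order #3] limit_sell(price=98, qty=8): fills=none; bids=[#1:5@95] asks=[#3:8@98 #2:8@100]
After op 4 [order #4] limit_buy(price=98, qty=6): fills=#4x#3:6@98; bids=[#1:5@95] asks=[#3:2@98 #2:8@100]
After op 5 [order #5] limit_sell(price=102, qty=9): fills=none; bids=[#1:5@95] asks=[#3:2@98 #2:8@100 #5:9@102]
After op 6 cancel(order #1): fills=none; bids=[-] asks=[#3:2@98 #2:8@100 #5:9@102]
After op 7 cancel(order #5): fills=none; bids=[-] asks=[#3:2@98 #2:8@100]
After op 8 cancel(order #2): fills=none; bids=[-] asks=[#3:2@98]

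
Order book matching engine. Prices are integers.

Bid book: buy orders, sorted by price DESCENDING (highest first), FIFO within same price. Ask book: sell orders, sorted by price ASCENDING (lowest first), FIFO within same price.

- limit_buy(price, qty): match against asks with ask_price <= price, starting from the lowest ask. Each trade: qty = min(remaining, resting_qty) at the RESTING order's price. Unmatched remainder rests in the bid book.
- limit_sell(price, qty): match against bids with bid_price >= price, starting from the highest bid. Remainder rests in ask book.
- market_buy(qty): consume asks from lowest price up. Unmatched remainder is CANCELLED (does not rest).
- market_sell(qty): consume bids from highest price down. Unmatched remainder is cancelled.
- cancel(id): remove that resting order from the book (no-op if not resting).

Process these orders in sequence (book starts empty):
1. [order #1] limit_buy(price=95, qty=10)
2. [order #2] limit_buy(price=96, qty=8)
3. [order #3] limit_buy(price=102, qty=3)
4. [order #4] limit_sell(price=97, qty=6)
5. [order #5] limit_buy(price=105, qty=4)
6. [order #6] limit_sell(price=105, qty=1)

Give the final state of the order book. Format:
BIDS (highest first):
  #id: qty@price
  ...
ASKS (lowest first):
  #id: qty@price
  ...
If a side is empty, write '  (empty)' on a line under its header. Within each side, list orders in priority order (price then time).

After op 1 [order #1] limit_buy(price=95, qty=10): fills=none; bids=[#1:10@95] asks=[-]
After op 2 [order #2] limit_buy(price=96, qty=8): fills=none; bids=[#2:8@96 #1:10@95] asks=[-]
After op 3 [order #3] limit_buy(price=102, qty=3): fills=none; bids=[#3:3@102 #2:8@96 #1:10@95] asks=[-]
After op 4 [order #4] limit_sell(price=97, qty=6): fills=#3x#4:3@102; bids=[#2:8@96 #1:10@95] asks=[#4:3@97]
After op 5 [order #5] limit_buy(price=105, qty=4): fills=#5x#4:3@97; bids=[#5:1@105 #2:8@96 #1:10@95] asks=[-]
After op 6 [order #6] limit_sell(price=105, qty=1): fills=#5x#6:1@105; bids=[#2:8@96 #1:10@95] asks=[-]

Answer: BIDS (highest first):
  #2: 8@96
  #1: 10@95
ASKS (lowest first):
  (empty)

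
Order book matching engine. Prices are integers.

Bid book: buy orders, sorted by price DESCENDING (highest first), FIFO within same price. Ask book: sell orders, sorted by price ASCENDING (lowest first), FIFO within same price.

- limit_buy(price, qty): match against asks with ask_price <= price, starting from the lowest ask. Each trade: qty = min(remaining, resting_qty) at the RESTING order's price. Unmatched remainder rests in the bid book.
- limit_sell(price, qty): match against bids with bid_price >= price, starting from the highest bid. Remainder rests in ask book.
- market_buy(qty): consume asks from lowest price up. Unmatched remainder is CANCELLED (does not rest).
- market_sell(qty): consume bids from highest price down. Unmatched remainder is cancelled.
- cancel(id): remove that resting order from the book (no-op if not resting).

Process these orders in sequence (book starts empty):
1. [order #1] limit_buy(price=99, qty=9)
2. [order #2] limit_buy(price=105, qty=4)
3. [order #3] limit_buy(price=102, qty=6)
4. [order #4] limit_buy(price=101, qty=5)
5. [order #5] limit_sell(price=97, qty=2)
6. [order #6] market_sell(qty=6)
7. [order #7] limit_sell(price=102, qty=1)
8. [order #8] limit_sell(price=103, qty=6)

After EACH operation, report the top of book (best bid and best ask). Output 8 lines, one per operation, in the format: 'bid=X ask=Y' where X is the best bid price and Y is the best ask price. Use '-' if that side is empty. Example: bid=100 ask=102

Answer: bid=99 ask=-
bid=105 ask=-
bid=105 ask=-
bid=105 ask=-
bid=105 ask=-
bid=102 ask=-
bid=102 ask=-
bid=102 ask=103

Derivation:
After op 1 [order #1] limit_buy(price=99, qty=9): fills=none; bids=[#1:9@99] asks=[-]
After op 2 [order #2] limit_buy(price=105, qty=4): fills=none; bids=[#2:4@105 #1:9@99] asks=[-]
After op 3 [order #3] limit_buy(price=102, qty=6): fills=none; bids=[#2:4@105 #3:6@102 #1:9@99] asks=[-]
After op 4 [order #4] limit_buy(price=101, qty=5): fills=none; bids=[#2:4@105 #3:6@102 #4:5@101 #1:9@99] asks=[-]
After op 5 [order #5] limit_sell(price=97, qty=2): fills=#2x#5:2@105; bids=[#2:2@105 #3:6@102 #4:5@101 #1:9@99] asks=[-]
After op 6 [order #6] market_sell(qty=6): fills=#2x#6:2@105 #3x#6:4@102; bids=[#3:2@102 #4:5@101 #1:9@99] asks=[-]
After op 7 [order #7] limit_sell(price=102, qty=1): fills=#3x#7:1@102; bids=[#3:1@102 #4:5@101 #1:9@99] asks=[-]
After op 8 [order #8] limit_sell(price=103, qty=6): fills=none; bids=[#3:1@102 #4:5@101 #1:9@99] asks=[#8:6@103]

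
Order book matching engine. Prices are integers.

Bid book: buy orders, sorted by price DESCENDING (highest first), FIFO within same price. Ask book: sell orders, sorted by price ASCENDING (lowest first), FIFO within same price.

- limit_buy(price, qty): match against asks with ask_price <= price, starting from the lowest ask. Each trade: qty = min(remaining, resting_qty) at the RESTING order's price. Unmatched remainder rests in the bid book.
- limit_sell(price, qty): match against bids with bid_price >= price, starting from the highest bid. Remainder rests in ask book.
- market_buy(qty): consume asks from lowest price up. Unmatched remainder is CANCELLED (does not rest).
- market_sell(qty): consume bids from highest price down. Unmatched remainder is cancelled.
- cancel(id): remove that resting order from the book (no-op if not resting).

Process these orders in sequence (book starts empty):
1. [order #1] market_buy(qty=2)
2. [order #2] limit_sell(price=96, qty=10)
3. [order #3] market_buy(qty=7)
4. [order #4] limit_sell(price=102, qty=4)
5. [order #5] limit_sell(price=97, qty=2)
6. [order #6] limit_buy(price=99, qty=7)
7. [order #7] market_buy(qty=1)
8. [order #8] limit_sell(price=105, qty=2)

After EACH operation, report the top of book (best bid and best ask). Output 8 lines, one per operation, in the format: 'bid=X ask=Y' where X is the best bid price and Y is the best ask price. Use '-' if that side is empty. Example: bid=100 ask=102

After op 1 [order #1] market_buy(qty=2): fills=none; bids=[-] asks=[-]
After op 2 [order #2] limit_sell(price=96, qty=10): fills=none; bids=[-] asks=[#2:10@96]
After op 3 [order #3] market_buy(qty=7): fills=#3x#2:7@96; bids=[-] asks=[#2:3@96]
After op 4 [order #4] limit_sell(price=102, qty=4): fills=none; bids=[-] asks=[#2:3@96 #4:4@102]
After op 5 [order #5] limit_sell(price=97, qty=2): fills=none; bids=[-] asks=[#2:3@96 #5:2@97 #4:4@102]
After op 6 [order #6] limit_buy(price=99, qty=7): fills=#6x#2:3@96 #6x#5:2@97; bids=[#6:2@99] asks=[#4:4@102]
After op 7 [order #7] market_buy(qty=1): fills=#7x#4:1@102; bids=[#6:2@99] asks=[#4:3@102]
After op 8 [order #8] limit_sell(price=105, qty=2): fills=none; bids=[#6:2@99] asks=[#4:3@102 #8:2@105]

Answer: bid=- ask=-
bid=- ask=96
bid=- ask=96
bid=- ask=96
bid=- ask=96
bid=99 ask=102
bid=99 ask=102
bid=99 ask=102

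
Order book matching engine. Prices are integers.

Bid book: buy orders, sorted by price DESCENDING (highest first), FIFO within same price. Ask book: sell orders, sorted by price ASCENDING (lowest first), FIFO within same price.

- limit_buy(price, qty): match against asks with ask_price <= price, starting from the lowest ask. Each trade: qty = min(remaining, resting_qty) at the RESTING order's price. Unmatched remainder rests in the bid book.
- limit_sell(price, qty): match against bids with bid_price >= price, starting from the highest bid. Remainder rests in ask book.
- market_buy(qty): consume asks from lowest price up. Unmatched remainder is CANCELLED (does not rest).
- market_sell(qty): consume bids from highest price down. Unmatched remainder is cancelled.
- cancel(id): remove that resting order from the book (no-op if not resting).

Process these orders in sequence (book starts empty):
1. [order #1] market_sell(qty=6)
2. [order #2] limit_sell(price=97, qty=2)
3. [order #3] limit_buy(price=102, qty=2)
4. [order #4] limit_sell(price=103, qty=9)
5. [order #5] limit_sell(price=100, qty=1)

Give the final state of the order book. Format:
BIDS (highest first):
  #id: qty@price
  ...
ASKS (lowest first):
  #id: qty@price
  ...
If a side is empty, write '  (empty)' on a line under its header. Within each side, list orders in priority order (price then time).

Answer: BIDS (highest first):
  (empty)
ASKS (lowest first):
  #5: 1@100
  #4: 9@103

Derivation:
After op 1 [order #1] market_sell(qty=6): fills=none; bids=[-] asks=[-]
After op 2 [order #2] limit_sell(price=97, qty=2): fills=none; bids=[-] asks=[#2:2@97]
After op 3 [order #3] limit_buy(price=102, qty=2): fills=#3x#2:2@97; bids=[-] asks=[-]
After op 4 [order #4] limit_sell(price=103, qty=9): fills=none; bids=[-] asks=[#4:9@103]
After op 5 [order #5] limit_sell(price=100, qty=1): fills=none; bids=[-] asks=[#5:1@100 #4:9@103]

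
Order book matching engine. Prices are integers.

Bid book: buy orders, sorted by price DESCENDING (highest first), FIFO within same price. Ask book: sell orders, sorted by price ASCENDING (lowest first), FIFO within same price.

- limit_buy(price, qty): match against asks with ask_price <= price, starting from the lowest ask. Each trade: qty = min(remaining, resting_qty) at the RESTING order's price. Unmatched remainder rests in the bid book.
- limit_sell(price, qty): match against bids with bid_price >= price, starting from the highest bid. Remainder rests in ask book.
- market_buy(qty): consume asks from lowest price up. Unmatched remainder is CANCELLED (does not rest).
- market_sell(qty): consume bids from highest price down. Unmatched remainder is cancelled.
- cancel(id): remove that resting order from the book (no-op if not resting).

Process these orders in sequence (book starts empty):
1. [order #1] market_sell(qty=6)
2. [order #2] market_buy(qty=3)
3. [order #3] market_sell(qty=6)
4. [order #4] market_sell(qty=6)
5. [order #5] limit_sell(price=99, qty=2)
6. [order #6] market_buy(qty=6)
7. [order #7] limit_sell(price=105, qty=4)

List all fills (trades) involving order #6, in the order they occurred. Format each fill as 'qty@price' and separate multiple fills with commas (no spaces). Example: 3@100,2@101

Answer: 2@99

Derivation:
After op 1 [order #1] market_sell(qty=6): fills=none; bids=[-] asks=[-]
After op 2 [order #2] market_buy(qty=3): fills=none; bids=[-] asks=[-]
After op 3 [order #3] market_sell(qty=6): fills=none; bids=[-] asks=[-]
After op 4 [order #4] market_sell(qty=6): fills=none; bids=[-] asks=[-]
After op 5 [order #5] limit_sell(price=99, qty=2): fills=none; bids=[-] asks=[#5:2@99]
After op 6 [order #6] market_buy(qty=6): fills=#6x#5:2@99; bids=[-] asks=[-]
After op 7 [order #7] limit_sell(price=105, qty=4): fills=none; bids=[-] asks=[#7:4@105]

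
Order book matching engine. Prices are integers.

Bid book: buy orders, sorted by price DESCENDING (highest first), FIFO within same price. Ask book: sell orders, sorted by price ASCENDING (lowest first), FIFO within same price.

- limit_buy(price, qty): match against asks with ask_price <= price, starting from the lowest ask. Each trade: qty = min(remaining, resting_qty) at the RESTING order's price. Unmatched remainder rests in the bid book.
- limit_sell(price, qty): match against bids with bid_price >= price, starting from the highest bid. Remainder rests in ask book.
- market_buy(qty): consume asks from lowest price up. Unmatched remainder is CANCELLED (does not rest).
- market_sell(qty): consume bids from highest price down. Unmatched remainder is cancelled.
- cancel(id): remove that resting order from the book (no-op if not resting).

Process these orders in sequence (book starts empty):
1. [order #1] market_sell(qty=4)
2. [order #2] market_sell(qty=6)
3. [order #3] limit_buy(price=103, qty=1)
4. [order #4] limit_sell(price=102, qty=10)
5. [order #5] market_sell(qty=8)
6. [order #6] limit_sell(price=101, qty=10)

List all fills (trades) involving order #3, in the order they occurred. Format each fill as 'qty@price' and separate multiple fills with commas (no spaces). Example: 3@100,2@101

After op 1 [order #1] market_sell(qty=4): fills=none; bids=[-] asks=[-]
After op 2 [order #2] market_sell(qty=6): fills=none; bids=[-] asks=[-]
After op 3 [order #3] limit_buy(price=103, qty=1): fills=none; bids=[#3:1@103] asks=[-]
After op 4 [order #4] limit_sell(price=102, qty=10): fills=#3x#4:1@103; bids=[-] asks=[#4:9@102]
After op 5 [order #5] market_sell(qty=8): fills=none; bids=[-] asks=[#4:9@102]
After op 6 [order #6] limit_sell(price=101, qty=10): fills=none; bids=[-] asks=[#6:10@101 #4:9@102]

Answer: 1@103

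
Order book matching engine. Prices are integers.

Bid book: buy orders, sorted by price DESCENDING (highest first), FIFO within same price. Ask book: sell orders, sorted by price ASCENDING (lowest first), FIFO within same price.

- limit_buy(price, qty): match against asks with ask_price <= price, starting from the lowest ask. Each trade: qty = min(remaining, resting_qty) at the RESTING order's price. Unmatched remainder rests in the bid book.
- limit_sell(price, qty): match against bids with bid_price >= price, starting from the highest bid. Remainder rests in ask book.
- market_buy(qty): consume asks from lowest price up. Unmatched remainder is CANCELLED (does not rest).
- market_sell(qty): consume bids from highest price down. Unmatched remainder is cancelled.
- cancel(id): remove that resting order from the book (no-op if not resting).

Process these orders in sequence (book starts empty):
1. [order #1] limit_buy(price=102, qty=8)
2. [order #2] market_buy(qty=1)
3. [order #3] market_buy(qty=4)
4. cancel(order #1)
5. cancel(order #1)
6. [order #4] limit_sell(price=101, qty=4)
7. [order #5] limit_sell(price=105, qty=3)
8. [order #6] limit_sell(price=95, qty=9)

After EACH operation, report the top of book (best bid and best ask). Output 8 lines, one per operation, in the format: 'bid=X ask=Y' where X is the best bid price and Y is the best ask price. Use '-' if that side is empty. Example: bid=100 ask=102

Answer: bid=102 ask=-
bid=102 ask=-
bid=102 ask=-
bid=- ask=-
bid=- ask=-
bid=- ask=101
bid=- ask=101
bid=- ask=95

Derivation:
After op 1 [order #1] limit_buy(price=102, qty=8): fills=none; bids=[#1:8@102] asks=[-]
After op 2 [order #2] market_buy(qty=1): fills=none; bids=[#1:8@102] asks=[-]
After op 3 [order #3] market_buy(qty=4): fills=none; bids=[#1:8@102] asks=[-]
After op 4 cancel(order #1): fills=none; bids=[-] asks=[-]
After op 5 cancel(order #1): fills=none; bids=[-] asks=[-]
After op 6 [order #4] limit_sell(price=101, qty=4): fills=none; bids=[-] asks=[#4:4@101]
After op 7 [order #5] limit_sell(price=105, qty=3): fills=none; bids=[-] asks=[#4:4@101 #5:3@105]
After op 8 [order #6] limit_sell(price=95, qty=9): fills=none; bids=[-] asks=[#6:9@95 #4:4@101 #5:3@105]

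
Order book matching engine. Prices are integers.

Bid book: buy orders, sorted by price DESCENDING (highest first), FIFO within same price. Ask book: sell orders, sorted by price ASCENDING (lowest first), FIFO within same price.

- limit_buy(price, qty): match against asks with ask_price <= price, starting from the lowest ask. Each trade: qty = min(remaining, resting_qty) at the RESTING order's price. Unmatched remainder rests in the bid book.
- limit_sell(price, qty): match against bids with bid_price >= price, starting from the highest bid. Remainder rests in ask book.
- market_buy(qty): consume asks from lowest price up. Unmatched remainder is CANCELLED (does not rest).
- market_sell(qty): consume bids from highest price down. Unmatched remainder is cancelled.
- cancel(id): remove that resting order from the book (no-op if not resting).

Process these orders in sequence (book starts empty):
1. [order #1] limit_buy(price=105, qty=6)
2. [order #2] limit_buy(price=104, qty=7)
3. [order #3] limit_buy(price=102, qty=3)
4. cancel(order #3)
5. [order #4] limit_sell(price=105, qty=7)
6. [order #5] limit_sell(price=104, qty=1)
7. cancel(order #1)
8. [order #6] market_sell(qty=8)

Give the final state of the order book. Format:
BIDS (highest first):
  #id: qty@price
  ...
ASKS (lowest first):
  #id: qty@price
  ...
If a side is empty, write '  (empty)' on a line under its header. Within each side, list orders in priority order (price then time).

After op 1 [order #1] limit_buy(price=105, qty=6): fills=none; bids=[#1:6@105] asks=[-]
After op 2 [order #2] limit_buy(price=104, qty=7): fills=none; bids=[#1:6@105 #2:7@104] asks=[-]
After op 3 [order #3] limit_buy(price=102, qty=3): fills=none; bids=[#1:6@105 #2:7@104 #3:3@102] asks=[-]
After op 4 cancel(order #3): fills=none; bids=[#1:6@105 #2:7@104] asks=[-]
After op 5 [order #4] limit_sell(price=105, qty=7): fills=#1x#4:6@105; bids=[#2:7@104] asks=[#4:1@105]
After op 6 [order #5] limit_sell(price=104, qty=1): fills=#2x#5:1@104; bids=[#2:6@104] asks=[#4:1@105]
After op 7 cancel(order #1): fills=none; bids=[#2:6@104] asks=[#4:1@105]
After op 8 [order #6] market_sell(qty=8): fills=#2x#6:6@104; bids=[-] asks=[#4:1@105]

Answer: BIDS (highest first):
  (empty)
ASKS (lowest first):
  #4: 1@105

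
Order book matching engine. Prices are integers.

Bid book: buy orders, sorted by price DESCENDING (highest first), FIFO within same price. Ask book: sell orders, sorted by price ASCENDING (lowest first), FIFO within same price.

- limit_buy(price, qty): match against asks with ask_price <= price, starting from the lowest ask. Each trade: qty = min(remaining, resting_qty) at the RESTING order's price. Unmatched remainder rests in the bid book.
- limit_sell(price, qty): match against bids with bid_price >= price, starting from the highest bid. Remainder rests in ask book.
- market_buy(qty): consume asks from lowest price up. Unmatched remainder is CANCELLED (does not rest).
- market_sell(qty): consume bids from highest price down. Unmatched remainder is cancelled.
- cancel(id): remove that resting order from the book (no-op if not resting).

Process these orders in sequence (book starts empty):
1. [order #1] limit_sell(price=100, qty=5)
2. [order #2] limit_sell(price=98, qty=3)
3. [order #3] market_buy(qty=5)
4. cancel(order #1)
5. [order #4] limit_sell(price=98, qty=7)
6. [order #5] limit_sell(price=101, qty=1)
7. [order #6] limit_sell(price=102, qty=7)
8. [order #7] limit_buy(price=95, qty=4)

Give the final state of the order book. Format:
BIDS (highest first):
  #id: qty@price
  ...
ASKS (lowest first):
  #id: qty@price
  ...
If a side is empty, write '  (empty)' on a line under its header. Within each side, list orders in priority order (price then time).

After op 1 [order #1] limit_sell(price=100, qty=5): fills=none; bids=[-] asks=[#1:5@100]
After op 2 [order #2] limit_sell(price=98, qty=3): fills=none; bids=[-] asks=[#2:3@98 #1:5@100]
After op 3 [order #3] market_buy(qty=5): fills=#3x#2:3@98 #3x#1:2@100; bids=[-] asks=[#1:3@100]
After op 4 cancel(order #1): fills=none; bids=[-] asks=[-]
After op 5 [order #4] limit_sell(price=98, qty=7): fills=none; bids=[-] asks=[#4:7@98]
After op 6 [order #5] limit_sell(price=101, qty=1): fills=none; bids=[-] asks=[#4:7@98 #5:1@101]
After op 7 [order #6] limit_sell(price=102, qty=7): fills=none; bids=[-] asks=[#4:7@98 #5:1@101 #6:7@102]
After op 8 [order #7] limit_buy(price=95, qty=4): fills=none; bids=[#7:4@95] asks=[#4:7@98 #5:1@101 #6:7@102]

Answer: BIDS (highest first):
  #7: 4@95
ASKS (lowest first):
  #4: 7@98
  #5: 1@101
  #6: 7@102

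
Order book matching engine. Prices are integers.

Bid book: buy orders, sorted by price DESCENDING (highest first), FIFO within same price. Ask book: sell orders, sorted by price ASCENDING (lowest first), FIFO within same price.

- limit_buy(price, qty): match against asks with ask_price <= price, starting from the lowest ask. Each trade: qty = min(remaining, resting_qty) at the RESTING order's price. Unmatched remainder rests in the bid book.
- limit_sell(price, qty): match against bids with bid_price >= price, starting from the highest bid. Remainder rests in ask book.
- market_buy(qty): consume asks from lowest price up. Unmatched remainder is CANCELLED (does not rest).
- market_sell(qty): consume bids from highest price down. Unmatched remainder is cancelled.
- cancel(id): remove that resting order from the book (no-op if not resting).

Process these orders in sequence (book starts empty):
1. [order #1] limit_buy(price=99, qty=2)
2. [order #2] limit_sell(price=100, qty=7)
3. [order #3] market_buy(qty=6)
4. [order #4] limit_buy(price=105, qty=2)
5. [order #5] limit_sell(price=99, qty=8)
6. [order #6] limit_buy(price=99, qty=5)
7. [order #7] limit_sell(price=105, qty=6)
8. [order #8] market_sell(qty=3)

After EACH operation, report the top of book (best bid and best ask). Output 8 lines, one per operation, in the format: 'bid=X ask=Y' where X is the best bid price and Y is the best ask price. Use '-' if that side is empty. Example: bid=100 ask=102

After op 1 [order #1] limit_buy(price=99, qty=2): fills=none; bids=[#1:2@99] asks=[-]
After op 2 [order #2] limit_sell(price=100, qty=7): fills=none; bids=[#1:2@99] asks=[#2:7@100]
After op 3 [order #3] market_buy(qty=6): fills=#3x#2:6@100; bids=[#1:2@99] asks=[#2:1@100]
After op 4 [order #4] limit_buy(price=105, qty=2): fills=#4x#2:1@100; bids=[#4:1@105 #1:2@99] asks=[-]
After op 5 [order #5] limit_sell(price=99, qty=8): fills=#4x#5:1@105 #1x#5:2@99; bids=[-] asks=[#5:5@99]
After op 6 [order #6] limit_buy(price=99, qty=5): fills=#6x#5:5@99; bids=[-] asks=[-]
After op 7 [order #7] limit_sell(price=105, qty=6): fills=none; bids=[-] asks=[#7:6@105]
After op 8 [order #8] market_sell(qty=3): fills=none; bids=[-] asks=[#7:6@105]

Answer: bid=99 ask=-
bid=99 ask=100
bid=99 ask=100
bid=105 ask=-
bid=- ask=99
bid=- ask=-
bid=- ask=105
bid=- ask=105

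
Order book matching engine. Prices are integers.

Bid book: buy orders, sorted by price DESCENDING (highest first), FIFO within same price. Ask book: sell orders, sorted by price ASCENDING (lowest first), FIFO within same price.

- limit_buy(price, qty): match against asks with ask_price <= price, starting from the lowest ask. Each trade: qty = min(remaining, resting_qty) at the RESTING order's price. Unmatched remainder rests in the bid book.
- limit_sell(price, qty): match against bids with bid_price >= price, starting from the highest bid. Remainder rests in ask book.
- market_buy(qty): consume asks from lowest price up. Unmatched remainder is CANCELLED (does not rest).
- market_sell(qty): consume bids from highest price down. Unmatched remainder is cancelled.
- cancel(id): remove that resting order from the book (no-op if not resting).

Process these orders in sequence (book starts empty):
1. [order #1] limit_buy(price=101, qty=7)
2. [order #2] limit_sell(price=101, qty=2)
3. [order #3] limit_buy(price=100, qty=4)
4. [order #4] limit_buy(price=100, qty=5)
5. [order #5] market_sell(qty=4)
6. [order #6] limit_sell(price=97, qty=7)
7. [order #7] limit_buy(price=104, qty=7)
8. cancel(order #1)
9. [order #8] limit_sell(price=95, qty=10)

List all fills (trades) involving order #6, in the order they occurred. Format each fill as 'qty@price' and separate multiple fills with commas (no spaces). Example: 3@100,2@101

After op 1 [order #1] limit_buy(price=101, qty=7): fills=none; bids=[#1:7@101] asks=[-]
After op 2 [order #2] limit_sell(price=101, qty=2): fills=#1x#2:2@101; bids=[#1:5@101] asks=[-]
After op 3 [order #3] limit_buy(price=100, qty=4): fills=none; bids=[#1:5@101 #3:4@100] asks=[-]
After op 4 [order #4] limit_buy(price=100, qty=5): fills=none; bids=[#1:5@101 #3:4@100 #4:5@100] asks=[-]
After op 5 [order #5] market_sell(qty=4): fills=#1x#5:4@101; bids=[#1:1@101 #3:4@100 #4:5@100] asks=[-]
After op 6 [order #6] limit_sell(price=97, qty=7): fills=#1x#6:1@101 #3x#6:4@100 #4x#6:2@100; bids=[#4:3@100] asks=[-]
After op 7 [order #7] limit_buy(price=104, qty=7): fills=none; bids=[#7:7@104 #4:3@100] asks=[-]
After op 8 cancel(order #1): fills=none; bids=[#7:7@104 #4:3@100] asks=[-]
After op 9 [order #8] limit_sell(price=95, qty=10): fills=#7x#8:7@104 #4x#8:3@100; bids=[-] asks=[-]

Answer: 1@101,4@100,2@100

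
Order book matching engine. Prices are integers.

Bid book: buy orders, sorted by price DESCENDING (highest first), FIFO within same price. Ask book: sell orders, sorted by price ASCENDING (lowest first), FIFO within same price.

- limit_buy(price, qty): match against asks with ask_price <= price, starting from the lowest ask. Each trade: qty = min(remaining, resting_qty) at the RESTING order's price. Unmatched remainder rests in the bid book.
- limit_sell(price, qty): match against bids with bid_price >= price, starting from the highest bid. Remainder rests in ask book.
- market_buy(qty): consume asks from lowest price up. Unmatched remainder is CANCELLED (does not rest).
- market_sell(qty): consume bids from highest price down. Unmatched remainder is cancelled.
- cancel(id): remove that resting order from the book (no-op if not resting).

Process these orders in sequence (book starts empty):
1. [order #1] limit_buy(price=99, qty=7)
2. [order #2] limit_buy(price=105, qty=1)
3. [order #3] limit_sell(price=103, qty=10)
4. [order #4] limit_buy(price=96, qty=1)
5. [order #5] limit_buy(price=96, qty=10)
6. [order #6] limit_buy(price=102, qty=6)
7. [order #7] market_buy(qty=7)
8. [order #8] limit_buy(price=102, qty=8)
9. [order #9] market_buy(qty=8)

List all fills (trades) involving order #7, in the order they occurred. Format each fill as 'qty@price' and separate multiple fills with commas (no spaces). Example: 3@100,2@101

Answer: 7@103

Derivation:
After op 1 [order #1] limit_buy(price=99, qty=7): fills=none; bids=[#1:7@99] asks=[-]
After op 2 [order #2] limit_buy(price=105, qty=1): fills=none; bids=[#2:1@105 #1:7@99] asks=[-]
After op 3 [order #3] limit_sell(price=103, qty=10): fills=#2x#3:1@105; bids=[#1:7@99] asks=[#3:9@103]
After op 4 [order #4] limit_buy(price=96, qty=1): fills=none; bids=[#1:7@99 #4:1@96] asks=[#3:9@103]
After op 5 [order #5] limit_buy(price=96, qty=10): fills=none; bids=[#1:7@99 #4:1@96 #5:10@96] asks=[#3:9@103]
After op 6 [order #6] limit_buy(price=102, qty=6): fills=none; bids=[#6:6@102 #1:7@99 #4:1@96 #5:10@96] asks=[#3:9@103]
After op 7 [order #7] market_buy(qty=7): fills=#7x#3:7@103; bids=[#6:6@102 #1:7@99 #4:1@96 #5:10@96] asks=[#3:2@103]
After op 8 [order #8] limit_buy(price=102, qty=8): fills=none; bids=[#6:6@102 #8:8@102 #1:7@99 #4:1@96 #5:10@96] asks=[#3:2@103]
After op 9 [order #9] market_buy(qty=8): fills=#9x#3:2@103; bids=[#6:6@102 #8:8@102 #1:7@99 #4:1@96 #5:10@96] asks=[-]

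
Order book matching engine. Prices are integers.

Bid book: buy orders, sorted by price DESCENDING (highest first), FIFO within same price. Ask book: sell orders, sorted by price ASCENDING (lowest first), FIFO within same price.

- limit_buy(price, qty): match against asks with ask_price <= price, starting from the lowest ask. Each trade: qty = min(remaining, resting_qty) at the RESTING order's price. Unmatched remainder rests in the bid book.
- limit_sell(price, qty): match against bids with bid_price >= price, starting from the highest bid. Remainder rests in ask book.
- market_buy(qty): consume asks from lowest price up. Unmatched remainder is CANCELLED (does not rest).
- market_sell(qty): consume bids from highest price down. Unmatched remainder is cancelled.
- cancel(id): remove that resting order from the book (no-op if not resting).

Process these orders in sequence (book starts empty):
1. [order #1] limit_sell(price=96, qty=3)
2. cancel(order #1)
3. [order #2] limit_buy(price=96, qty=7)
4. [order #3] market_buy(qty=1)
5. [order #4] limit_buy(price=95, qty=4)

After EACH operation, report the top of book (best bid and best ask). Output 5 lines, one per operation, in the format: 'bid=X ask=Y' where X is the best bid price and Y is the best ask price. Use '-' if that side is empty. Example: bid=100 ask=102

Answer: bid=- ask=96
bid=- ask=-
bid=96 ask=-
bid=96 ask=-
bid=96 ask=-

Derivation:
After op 1 [order #1] limit_sell(price=96, qty=3): fills=none; bids=[-] asks=[#1:3@96]
After op 2 cancel(order #1): fills=none; bids=[-] asks=[-]
After op 3 [order #2] limit_buy(price=96, qty=7): fills=none; bids=[#2:7@96] asks=[-]
After op 4 [order #3] market_buy(qty=1): fills=none; bids=[#2:7@96] asks=[-]
After op 5 [order #4] limit_buy(price=95, qty=4): fills=none; bids=[#2:7@96 #4:4@95] asks=[-]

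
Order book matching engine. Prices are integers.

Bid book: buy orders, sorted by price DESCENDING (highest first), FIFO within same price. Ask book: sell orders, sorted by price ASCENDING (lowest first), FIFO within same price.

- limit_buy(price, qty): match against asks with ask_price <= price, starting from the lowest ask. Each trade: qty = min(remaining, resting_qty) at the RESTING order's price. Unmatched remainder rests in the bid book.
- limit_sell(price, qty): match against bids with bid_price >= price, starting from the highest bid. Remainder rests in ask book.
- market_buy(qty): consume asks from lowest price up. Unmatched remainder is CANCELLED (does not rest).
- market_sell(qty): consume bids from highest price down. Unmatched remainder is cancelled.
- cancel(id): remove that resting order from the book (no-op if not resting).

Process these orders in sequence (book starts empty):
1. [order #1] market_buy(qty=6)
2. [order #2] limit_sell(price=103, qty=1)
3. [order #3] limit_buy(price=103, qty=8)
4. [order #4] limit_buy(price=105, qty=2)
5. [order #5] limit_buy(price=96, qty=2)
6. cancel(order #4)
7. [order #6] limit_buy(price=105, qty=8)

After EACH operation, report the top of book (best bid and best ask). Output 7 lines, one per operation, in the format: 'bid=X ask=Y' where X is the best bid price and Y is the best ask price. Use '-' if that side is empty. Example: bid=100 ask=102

Answer: bid=- ask=-
bid=- ask=103
bid=103 ask=-
bid=105 ask=-
bid=105 ask=-
bid=103 ask=-
bid=105 ask=-

Derivation:
After op 1 [order #1] market_buy(qty=6): fills=none; bids=[-] asks=[-]
After op 2 [order #2] limit_sell(price=103, qty=1): fills=none; bids=[-] asks=[#2:1@103]
After op 3 [order #3] limit_buy(price=103, qty=8): fills=#3x#2:1@103; bids=[#3:7@103] asks=[-]
After op 4 [order #4] limit_buy(price=105, qty=2): fills=none; bids=[#4:2@105 #3:7@103] asks=[-]
After op 5 [order #5] limit_buy(price=96, qty=2): fills=none; bids=[#4:2@105 #3:7@103 #5:2@96] asks=[-]
After op 6 cancel(order #4): fills=none; bids=[#3:7@103 #5:2@96] asks=[-]
After op 7 [order #6] limit_buy(price=105, qty=8): fills=none; bids=[#6:8@105 #3:7@103 #5:2@96] asks=[-]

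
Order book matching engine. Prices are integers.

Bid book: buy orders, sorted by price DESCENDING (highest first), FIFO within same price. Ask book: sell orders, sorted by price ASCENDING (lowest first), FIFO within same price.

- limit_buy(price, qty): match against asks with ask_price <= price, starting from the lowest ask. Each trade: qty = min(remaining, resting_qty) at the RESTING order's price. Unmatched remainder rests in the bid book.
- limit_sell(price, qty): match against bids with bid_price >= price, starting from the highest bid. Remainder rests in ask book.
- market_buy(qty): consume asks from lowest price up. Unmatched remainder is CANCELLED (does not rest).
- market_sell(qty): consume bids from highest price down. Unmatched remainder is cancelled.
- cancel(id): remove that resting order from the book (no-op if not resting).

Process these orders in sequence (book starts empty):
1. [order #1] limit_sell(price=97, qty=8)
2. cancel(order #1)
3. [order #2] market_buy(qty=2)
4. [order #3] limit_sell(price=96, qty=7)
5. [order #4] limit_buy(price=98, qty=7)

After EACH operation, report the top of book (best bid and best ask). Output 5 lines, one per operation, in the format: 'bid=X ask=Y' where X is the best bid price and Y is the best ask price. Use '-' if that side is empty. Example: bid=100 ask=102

Answer: bid=- ask=97
bid=- ask=-
bid=- ask=-
bid=- ask=96
bid=- ask=-

Derivation:
After op 1 [order #1] limit_sell(price=97, qty=8): fills=none; bids=[-] asks=[#1:8@97]
After op 2 cancel(order #1): fills=none; bids=[-] asks=[-]
After op 3 [order #2] market_buy(qty=2): fills=none; bids=[-] asks=[-]
After op 4 [order #3] limit_sell(price=96, qty=7): fills=none; bids=[-] asks=[#3:7@96]
After op 5 [order #4] limit_buy(price=98, qty=7): fills=#4x#3:7@96; bids=[-] asks=[-]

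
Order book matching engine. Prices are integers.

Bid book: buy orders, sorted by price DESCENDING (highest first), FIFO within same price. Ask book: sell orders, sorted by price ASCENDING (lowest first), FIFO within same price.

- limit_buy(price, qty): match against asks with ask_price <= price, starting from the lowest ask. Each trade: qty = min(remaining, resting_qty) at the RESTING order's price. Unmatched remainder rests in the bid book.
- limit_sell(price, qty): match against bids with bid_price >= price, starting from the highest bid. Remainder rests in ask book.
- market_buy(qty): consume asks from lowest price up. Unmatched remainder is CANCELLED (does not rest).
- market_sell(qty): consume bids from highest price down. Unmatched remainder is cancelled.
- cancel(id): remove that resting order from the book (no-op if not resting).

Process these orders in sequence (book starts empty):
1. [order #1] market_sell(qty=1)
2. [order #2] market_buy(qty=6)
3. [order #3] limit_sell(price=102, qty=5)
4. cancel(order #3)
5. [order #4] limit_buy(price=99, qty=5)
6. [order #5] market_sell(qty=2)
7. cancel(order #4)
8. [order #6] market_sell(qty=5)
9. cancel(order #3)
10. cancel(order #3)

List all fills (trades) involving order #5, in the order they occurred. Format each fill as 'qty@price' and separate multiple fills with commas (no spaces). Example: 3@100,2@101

After op 1 [order #1] market_sell(qty=1): fills=none; bids=[-] asks=[-]
After op 2 [order #2] market_buy(qty=6): fills=none; bids=[-] asks=[-]
After op 3 [order #3] limit_sell(price=102, qty=5): fills=none; bids=[-] asks=[#3:5@102]
After op 4 cancel(order #3): fills=none; bids=[-] asks=[-]
After op 5 [order #4] limit_buy(price=99, qty=5): fills=none; bids=[#4:5@99] asks=[-]
After op 6 [order #5] market_sell(qty=2): fills=#4x#5:2@99; bids=[#4:3@99] asks=[-]
After op 7 cancel(order #4): fills=none; bids=[-] asks=[-]
After op 8 [order #6] market_sell(qty=5): fills=none; bids=[-] asks=[-]
After op 9 cancel(order #3): fills=none; bids=[-] asks=[-]
After op 10 cancel(order #3): fills=none; bids=[-] asks=[-]

Answer: 2@99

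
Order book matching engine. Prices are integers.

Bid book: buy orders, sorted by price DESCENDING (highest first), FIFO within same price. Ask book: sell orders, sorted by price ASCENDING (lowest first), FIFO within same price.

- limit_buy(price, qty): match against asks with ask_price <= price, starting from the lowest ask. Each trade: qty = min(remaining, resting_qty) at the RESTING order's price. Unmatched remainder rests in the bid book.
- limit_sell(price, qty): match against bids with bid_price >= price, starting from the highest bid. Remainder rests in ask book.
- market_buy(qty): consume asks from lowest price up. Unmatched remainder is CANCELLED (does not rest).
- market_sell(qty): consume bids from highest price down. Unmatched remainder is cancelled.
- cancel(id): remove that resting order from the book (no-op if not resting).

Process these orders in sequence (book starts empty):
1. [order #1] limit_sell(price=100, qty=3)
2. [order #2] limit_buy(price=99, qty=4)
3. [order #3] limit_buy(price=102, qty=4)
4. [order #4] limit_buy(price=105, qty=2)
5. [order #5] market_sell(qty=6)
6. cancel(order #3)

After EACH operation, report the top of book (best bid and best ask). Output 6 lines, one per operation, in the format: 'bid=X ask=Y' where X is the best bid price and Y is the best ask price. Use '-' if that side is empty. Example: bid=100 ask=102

After op 1 [order #1] limit_sell(price=100, qty=3): fills=none; bids=[-] asks=[#1:3@100]
After op 2 [order #2] limit_buy(price=99, qty=4): fills=none; bids=[#2:4@99] asks=[#1:3@100]
After op 3 [order #3] limit_buy(price=102, qty=4): fills=#3x#1:3@100; bids=[#3:1@102 #2:4@99] asks=[-]
After op 4 [order #4] limit_buy(price=105, qty=2): fills=none; bids=[#4:2@105 #3:1@102 #2:4@99] asks=[-]
After op 5 [order #5] market_sell(qty=6): fills=#4x#5:2@105 #3x#5:1@102 #2x#5:3@99; bids=[#2:1@99] asks=[-]
After op 6 cancel(order #3): fills=none; bids=[#2:1@99] asks=[-]

Answer: bid=- ask=100
bid=99 ask=100
bid=102 ask=-
bid=105 ask=-
bid=99 ask=-
bid=99 ask=-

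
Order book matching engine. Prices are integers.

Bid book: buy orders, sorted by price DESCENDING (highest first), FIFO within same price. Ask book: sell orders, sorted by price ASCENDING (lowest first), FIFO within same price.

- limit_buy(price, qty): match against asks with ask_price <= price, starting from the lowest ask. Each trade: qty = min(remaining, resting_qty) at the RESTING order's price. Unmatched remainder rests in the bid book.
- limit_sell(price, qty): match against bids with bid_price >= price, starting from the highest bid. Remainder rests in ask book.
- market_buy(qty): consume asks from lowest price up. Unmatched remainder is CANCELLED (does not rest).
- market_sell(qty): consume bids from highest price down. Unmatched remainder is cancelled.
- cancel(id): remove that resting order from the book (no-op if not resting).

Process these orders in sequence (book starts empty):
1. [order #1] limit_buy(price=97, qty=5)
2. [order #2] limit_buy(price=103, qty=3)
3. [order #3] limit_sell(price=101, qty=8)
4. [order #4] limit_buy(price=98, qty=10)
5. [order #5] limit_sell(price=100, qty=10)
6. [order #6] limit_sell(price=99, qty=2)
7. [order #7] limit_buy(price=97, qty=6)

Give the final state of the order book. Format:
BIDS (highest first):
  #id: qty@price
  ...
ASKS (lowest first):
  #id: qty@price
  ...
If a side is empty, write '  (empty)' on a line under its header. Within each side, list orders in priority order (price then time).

After op 1 [order #1] limit_buy(price=97, qty=5): fills=none; bids=[#1:5@97] asks=[-]
After op 2 [order #2] limit_buy(price=103, qty=3): fills=none; bids=[#2:3@103 #1:5@97] asks=[-]
After op 3 [order #3] limit_sell(price=101, qty=8): fills=#2x#3:3@103; bids=[#1:5@97] asks=[#3:5@101]
After op 4 [order #4] limit_buy(price=98, qty=10): fills=none; bids=[#4:10@98 #1:5@97] asks=[#3:5@101]
After op 5 [order #5] limit_sell(price=100, qty=10): fills=none; bids=[#4:10@98 #1:5@97] asks=[#5:10@100 #3:5@101]
After op 6 [order #6] limit_sell(price=99, qty=2): fills=none; bids=[#4:10@98 #1:5@97] asks=[#6:2@99 #5:10@100 #3:5@101]
After op 7 [order #7] limit_buy(price=97, qty=6): fills=none; bids=[#4:10@98 #1:5@97 #7:6@97] asks=[#6:2@99 #5:10@100 #3:5@101]

Answer: BIDS (highest first):
  #4: 10@98
  #1: 5@97
  #7: 6@97
ASKS (lowest first):
  #6: 2@99
  #5: 10@100
  #3: 5@101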